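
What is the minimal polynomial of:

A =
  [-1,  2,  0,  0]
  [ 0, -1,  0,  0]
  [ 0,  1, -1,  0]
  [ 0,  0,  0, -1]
x^2 + 2*x + 1

The characteristic polynomial is χ_A(x) = (x + 1)^4, so the eigenvalues are known. The minimal polynomial is
  m_A(x) = Π_λ (x − λ)^{k_λ}
where k_λ is the size of the *largest* Jordan block for λ (equivalently, the smallest k with (A − λI)^k v = 0 for every generalised eigenvector v of λ).

  λ = -1: largest Jordan block has size 2, contributing (x + 1)^2

So m_A(x) = (x + 1)^2 = x^2 + 2*x + 1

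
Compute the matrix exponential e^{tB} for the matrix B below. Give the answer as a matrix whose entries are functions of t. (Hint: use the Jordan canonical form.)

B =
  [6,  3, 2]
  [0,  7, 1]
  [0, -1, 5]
e^{tB} =
  [exp(6*t), t^2*exp(6*t)/2 + 3*t*exp(6*t), t^2*exp(6*t)/2 + 2*t*exp(6*t)]
  [0, t*exp(6*t) + exp(6*t), t*exp(6*t)]
  [0, -t*exp(6*t), -t*exp(6*t) + exp(6*t)]

Strategy: write B = P · J · P⁻¹ where J is a Jordan canonical form, so e^{tB} = P · e^{tJ} · P⁻¹, and e^{tJ} can be computed block-by-block.

B has Jordan form
J =
  [6, 1, 0]
  [0, 6, 1]
  [0, 0, 6]
(up to reordering of blocks).

Per-block formulas:
  For a 3×3 Jordan block J_3(6): exp(t · J_3(6)) = e^(6t)·(I + t·N + (t^2/2)·N^2), where N is the 3×3 nilpotent shift.

After assembling e^{tJ} and conjugating by P, we get:

e^{tB} =
  [exp(6*t), t^2*exp(6*t)/2 + 3*t*exp(6*t), t^2*exp(6*t)/2 + 2*t*exp(6*t)]
  [0, t*exp(6*t) + exp(6*t), t*exp(6*t)]
  [0, -t*exp(6*t), -t*exp(6*t) + exp(6*t)]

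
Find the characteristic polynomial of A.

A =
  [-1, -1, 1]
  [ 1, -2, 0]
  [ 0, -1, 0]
x^3 + 3*x^2 + 3*x + 1

Expanding det(x·I − A) (e.g. by cofactor expansion or by noting that A is similar to its Jordan form J, which has the same characteristic polynomial as A) gives
  χ_A(x) = x^3 + 3*x^2 + 3*x + 1
which factors as (x + 1)^3. The eigenvalues (with algebraic multiplicities) are λ = -1 with multiplicity 3.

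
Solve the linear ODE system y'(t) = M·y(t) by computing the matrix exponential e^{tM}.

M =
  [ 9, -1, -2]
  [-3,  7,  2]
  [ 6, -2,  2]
e^{tM} =
  [3*t*exp(6*t) + exp(6*t), -t*exp(6*t), -2*t*exp(6*t)]
  [-3*t*exp(6*t), t*exp(6*t) + exp(6*t), 2*t*exp(6*t)]
  [6*t*exp(6*t), -2*t*exp(6*t), -4*t*exp(6*t) + exp(6*t)]

Strategy: write M = P · J · P⁻¹ where J is a Jordan canonical form, so e^{tM} = P · e^{tJ} · P⁻¹, and e^{tJ} can be computed block-by-block.

M has Jordan form
J =
  [6, 1, 0]
  [0, 6, 0]
  [0, 0, 6]
(up to reordering of blocks).

Per-block formulas:
  For a 2×2 Jordan block J_2(6): exp(t · J_2(6)) = e^(6t)·(I + t·N), where N is the 2×2 nilpotent shift.
  For a 1×1 block at λ = 6: exp(t · [6]) = [e^(6t)].

After assembling e^{tJ} and conjugating by P, we get:

e^{tM} =
  [3*t*exp(6*t) + exp(6*t), -t*exp(6*t), -2*t*exp(6*t)]
  [-3*t*exp(6*t), t*exp(6*t) + exp(6*t), 2*t*exp(6*t)]
  [6*t*exp(6*t), -2*t*exp(6*t), -4*t*exp(6*t) + exp(6*t)]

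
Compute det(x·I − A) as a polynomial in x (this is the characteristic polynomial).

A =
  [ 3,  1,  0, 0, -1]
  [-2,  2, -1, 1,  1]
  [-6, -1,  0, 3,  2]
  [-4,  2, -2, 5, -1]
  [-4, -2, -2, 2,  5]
x^5 - 15*x^4 + 90*x^3 - 270*x^2 + 405*x - 243

Expanding det(x·I − A) (e.g. by cofactor expansion or by noting that A is similar to its Jordan form J, which has the same characteristic polynomial as A) gives
  χ_A(x) = x^5 - 15*x^4 + 90*x^3 - 270*x^2 + 405*x - 243
which factors as (x - 3)^5. The eigenvalues (with algebraic multiplicities) are λ = 3 with multiplicity 5.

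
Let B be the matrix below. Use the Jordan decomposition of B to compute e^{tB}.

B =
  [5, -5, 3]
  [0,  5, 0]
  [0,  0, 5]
e^{tB} =
  [exp(5*t), -5*t*exp(5*t), 3*t*exp(5*t)]
  [0, exp(5*t), 0]
  [0, 0, exp(5*t)]

Strategy: write B = P · J · P⁻¹ where J is a Jordan canonical form, so e^{tB} = P · e^{tJ} · P⁻¹, and e^{tJ} can be computed block-by-block.

B has Jordan form
J =
  [5, 1, 0]
  [0, 5, 0]
  [0, 0, 5]
(up to reordering of blocks).

Per-block formulas:
  For a 1×1 block at λ = 5: exp(t · [5]) = [e^(5t)].
  For a 2×2 Jordan block J_2(5): exp(t · J_2(5)) = e^(5t)·(I + t·N), where N is the 2×2 nilpotent shift.

After assembling e^{tJ} and conjugating by P, we get:

e^{tB} =
  [exp(5*t), -5*t*exp(5*t), 3*t*exp(5*t)]
  [0, exp(5*t), 0]
  [0, 0, exp(5*t)]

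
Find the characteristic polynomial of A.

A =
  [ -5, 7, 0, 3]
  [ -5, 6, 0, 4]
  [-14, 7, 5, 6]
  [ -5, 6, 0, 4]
x^4 - 10*x^3 + 25*x^2

Expanding det(x·I − A) (e.g. by cofactor expansion or by noting that A is similar to its Jordan form J, which has the same characteristic polynomial as A) gives
  χ_A(x) = x^4 - 10*x^3 + 25*x^2
which factors as x^2*(x - 5)^2. The eigenvalues (with algebraic multiplicities) are λ = 0 with multiplicity 2, λ = 5 with multiplicity 2.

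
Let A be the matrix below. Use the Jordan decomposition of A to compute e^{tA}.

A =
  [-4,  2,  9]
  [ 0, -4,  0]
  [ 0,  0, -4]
e^{tA} =
  [exp(-4*t), 2*t*exp(-4*t), 9*t*exp(-4*t)]
  [0, exp(-4*t), 0]
  [0, 0, exp(-4*t)]

Strategy: write A = P · J · P⁻¹ where J is a Jordan canonical form, so e^{tA} = P · e^{tJ} · P⁻¹, and e^{tJ} can be computed block-by-block.

A has Jordan form
J =
  [-4,  1,  0]
  [ 0, -4,  0]
  [ 0,  0, -4]
(up to reordering of blocks).

Per-block formulas:
  For a 1×1 block at λ = -4: exp(t · [-4]) = [e^(-4t)].
  For a 2×2 Jordan block J_2(-4): exp(t · J_2(-4)) = e^(-4t)·(I + t·N), where N is the 2×2 nilpotent shift.

After assembling e^{tJ} and conjugating by P, we get:

e^{tA} =
  [exp(-4*t), 2*t*exp(-4*t), 9*t*exp(-4*t)]
  [0, exp(-4*t), 0]
  [0, 0, exp(-4*t)]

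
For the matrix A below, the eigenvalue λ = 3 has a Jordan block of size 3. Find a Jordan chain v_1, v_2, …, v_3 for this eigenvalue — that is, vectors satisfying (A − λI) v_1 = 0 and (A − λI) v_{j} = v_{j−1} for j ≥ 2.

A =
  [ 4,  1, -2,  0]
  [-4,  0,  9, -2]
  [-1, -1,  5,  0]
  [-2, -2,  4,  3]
A Jordan chain for λ = 3 of length 3:
v_1 = (-1, 3, 1, 2)ᵀ
v_2 = (1, -4, -1, -2)ᵀ
v_3 = (1, 0, 0, 0)ᵀ

Let N = A − (3)·I. We want v_3 with N^3 v_3 = 0 but N^2 v_3 ≠ 0; then v_{j-1} := N · v_j for j = 3, …, 2.

Pick v_3 = (1, 0, 0, 0)ᵀ.
Then v_2 = N · v_3 = (1, -4, -1, -2)ᵀ.
Then v_1 = N · v_2 = (-1, 3, 1, 2)ᵀ.

Sanity check: (A − (3)·I) v_1 = (0, 0, 0, 0)ᵀ = 0. ✓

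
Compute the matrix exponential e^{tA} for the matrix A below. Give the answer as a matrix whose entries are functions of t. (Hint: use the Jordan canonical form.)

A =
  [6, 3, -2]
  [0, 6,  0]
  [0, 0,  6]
e^{tA} =
  [exp(6*t), 3*t*exp(6*t), -2*t*exp(6*t)]
  [0, exp(6*t), 0]
  [0, 0, exp(6*t)]

Strategy: write A = P · J · P⁻¹ where J is a Jordan canonical form, so e^{tA} = P · e^{tJ} · P⁻¹, and e^{tJ} can be computed block-by-block.

A has Jordan form
J =
  [6, 1, 0]
  [0, 6, 0]
  [0, 0, 6]
(up to reordering of blocks).

Per-block formulas:
  For a 2×2 Jordan block J_2(6): exp(t · J_2(6)) = e^(6t)·(I + t·N), where N is the 2×2 nilpotent shift.
  For a 1×1 block at λ = 6: exp(t · [6]) = [e^(6t)].

After assembling e^{tJ} and conjugating by P, we get:

e^{tA} =
  [exp(6*t), 3*t*exp(6*t), -2*t*exp(6*t)]
  [0, exp(6*t), 0]
  [0, 0, exp(6*t)]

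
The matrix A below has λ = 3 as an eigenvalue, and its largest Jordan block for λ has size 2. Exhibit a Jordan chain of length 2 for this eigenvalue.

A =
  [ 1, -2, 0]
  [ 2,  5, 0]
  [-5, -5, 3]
A Jordan chain for λ = 3 of length 2:
v_1 = (-2, 2, -5)ᵀ
v_2 = (1, 0, 0)ᵀ

Let N = A − (3)·I. We want v_2 with N^2 v_2 = 0 but N^1 v_2 ≠ 0; then v_{j-1} := N · v_j for j = 2, …, 2.

Pick v_2 = (1, 0, 0)ᵀ.
Then v_1 = N · v_2 = (-2, 2, -5)ᵀ.

Sanity check: (A − (3)·I) v_1 = (0, 0, 0)ᵀ = 0. ✓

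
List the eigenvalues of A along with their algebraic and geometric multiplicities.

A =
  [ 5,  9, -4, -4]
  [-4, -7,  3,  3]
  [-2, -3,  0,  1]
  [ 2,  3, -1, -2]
λ = -1: alg = 4, geom = 2

Step 1 — factor the characteristic polynomial to read off the algebraic multiplicities:
  χ_A(x) = (x + 1)^4

Step 2 — compute geometric multiplicities via the rank-nullity identity g(λ) = n − rank(A − λI):
  rank(A − (-1)·I) = 2, so dim ker(A − (-1)·I) = n − 2 = 2

Summary:
  λ = -1: algebraic multiplicity = 4, geometric multiplicity = 2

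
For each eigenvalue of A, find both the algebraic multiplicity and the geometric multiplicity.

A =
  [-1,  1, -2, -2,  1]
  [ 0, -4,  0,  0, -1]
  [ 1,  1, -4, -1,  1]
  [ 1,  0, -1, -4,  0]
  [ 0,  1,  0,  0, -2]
λ = -3: alg = 5, geom = 3

Step 1 — factor the characteristic polynomial to read off the algebraic multiplicities:
  χ_A(x) = (x + 3)^5

Step 2 — compute geometric multiplicities via the rank-nullity identity g(λ) = n − rank(A − λI):
  rank(A − (-3)·I) = 2, so dim ker(A − (-3)·I) = n − 2 = 3

Summary:
  λ = -3: algebraic multiplicity = 5, geometric multiplicity = 3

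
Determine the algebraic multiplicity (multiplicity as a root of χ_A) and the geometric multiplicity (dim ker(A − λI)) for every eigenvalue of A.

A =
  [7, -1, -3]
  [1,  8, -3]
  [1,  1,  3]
λ = 6: alg = 3, geom = 1

Step 1 — factor the characteristic polynomial to read off the algebraic multiplicities:
  χ_A(x) = (x - 6)^3

Step 2 — compute geometric multiplicities via the rank-nullity identity g(λ) = n − rank(A − λI):
  rank(A − (6)·I) = 2, so dim ker(A − (6)·I) = n − 2 = 1

Summary:
  λ = 6: algebraic multiplicity = 3, geometric multiplicity = 1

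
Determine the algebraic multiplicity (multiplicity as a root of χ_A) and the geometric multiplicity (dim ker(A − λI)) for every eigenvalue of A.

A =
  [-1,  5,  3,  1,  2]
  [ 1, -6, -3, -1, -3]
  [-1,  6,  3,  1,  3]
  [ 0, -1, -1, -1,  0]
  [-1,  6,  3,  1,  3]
λ = -1: alg = 2, geom = 1; λ = 0: alg = 3, geom = 2

Step 1 — factor the characteristic polynomial to read off the algebraic multiplicities:
  χ_A(x) = x^3*(x + 1)^2

Step 2 — compute geometric multiplicities via the rank-nullity identity g(λ) = n − rank(A − λI):
  rank(A − (-1)·I) = 4, so dim ker(A − (-1)·I) = n − 4 = 1
  rank(A − (0)·I) = 3, so dim ker(A − (0)·I) = n − 3 = 2

Summary:
  λ = -1: algebraic multiplicity = 2, geometric multiplicity = 1
  λ = 0: algebraic multiplicity = 3, geometric multiplicity = 2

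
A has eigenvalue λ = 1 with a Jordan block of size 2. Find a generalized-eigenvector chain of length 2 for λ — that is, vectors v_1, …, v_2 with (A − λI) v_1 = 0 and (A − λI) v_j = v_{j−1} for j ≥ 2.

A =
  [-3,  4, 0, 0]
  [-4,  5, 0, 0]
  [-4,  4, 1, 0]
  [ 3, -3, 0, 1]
A Jordan chain for λ = 1 of length 2:
v_1 = (-4, -4, -4, 3)ᵀ
v_2 = (1, 0, 0, 0)ᵀ

Let N = A − (1)·I. We want v_2 with N^2 v_2 = 0 but N^1 v_2 ≠ 0; then v_{j-1} := N · v_j for j = 2, …, 2.

Pick v_2 = (1, 0, 0, 0)ᵀ.
Then v_1 = N · v_2 = (-4, -4, -4, 3)ᵀ.

Sanity check: (A − (1)·I) v_1 = (0, 0, 0, 0)ᵀ = 0. ✓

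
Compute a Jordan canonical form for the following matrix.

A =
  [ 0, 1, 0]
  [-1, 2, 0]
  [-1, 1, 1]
J_2(1) ⊕ J_1(1)

The characteristic polynomial is
  det(x·I − A) = x^3 - 3*x^2 + 3*x - 1 = (x - 1)^3

Eigenvalues and multiplicities (the geometric multiplicity of λ is n − rank(A − λI), which equals the number of Jordan blocks for λ):
  λ = 1: algebraic multiplicity = 3, geometric multiplicity = 2

Determining the block sizes for each eigenvalue:
  λ = 1: 2 blocks summing to 3 forces exactly one block of size 2 and the rest size 1 → block sizes [2, 1]

Assembling the blocks gives a Jordan form
J =
  [1, 1, 0]
  [0, 1, 0]
  [0, 0, 1]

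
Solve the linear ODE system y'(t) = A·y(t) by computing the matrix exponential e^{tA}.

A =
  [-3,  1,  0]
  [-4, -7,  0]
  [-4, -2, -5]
e^{tA} =
  [2*t*exp(-5*t) + exp(-5*t), t*exp(-5*t), 0]
  [-4*t*exp(-5*t), -2*t*exp(-5*t) + exp(-5*t), 0]
  [-4*t*exp(-5*t), -2*t*exp(-5*t), exp(-5*t)]

Strategy: write A = P · J · P⁻¹ where J is a Jordan canonical form, so e^{tA} = P · e^{tJ} · P⁻¹, and e^{tJ} can be computed block-by-block.

A has Jordan form
J =
  [-5,  1,  0]
  [ 0, -5,  0]
  [ 0,  0, -5]
(up to reordering of blocks).

Per-block formulas:
  For a 1×1 block at λ = -5: exp(t · [-5]) = [e^(-5t)].
  For a 2×2 Jordan block J_2(-5): exp(t · J_2(-5)) = e^(-5t)·(I + t·N), where N is the 2×2 nilpotent shift.

After assembling e^{tJ} and conjugating by P, we get:

e^{tA} =
  [2*t*exp(-5*t) + exp(-5*t), t*exp(-5*t), 0]
  [-4*t*exp(-5*t), -2*t*exp(-5*t) + exp(-5*t), 0]
  [-4*t*exp(-5*t), -2*t*exp(-5*t), exp(-5*t)]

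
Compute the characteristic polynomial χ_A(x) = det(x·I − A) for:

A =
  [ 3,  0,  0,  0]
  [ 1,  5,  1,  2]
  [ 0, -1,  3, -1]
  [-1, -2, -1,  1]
x^4 - 12*x^3 + 54*x^2 - 108*x + 81

Expanding det(x·I − A) (e.g. by cofactor expansion or by noting that A is similar to its Jordan form J, which has the same characteristic polynomial as A) gives
  χ_A(x) = x^4 - 12*x^3 + 54*x^2 - 108*x + 81
which factors as (x - 3)^4. The eigenvalues (with algebraic multiplicities) are λ = 3 with multiplicity 4.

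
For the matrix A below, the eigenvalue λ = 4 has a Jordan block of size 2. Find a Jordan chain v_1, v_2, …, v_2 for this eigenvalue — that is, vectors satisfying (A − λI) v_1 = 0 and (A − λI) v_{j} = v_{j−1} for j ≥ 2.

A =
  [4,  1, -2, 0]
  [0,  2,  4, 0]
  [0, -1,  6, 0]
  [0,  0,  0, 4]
A Jordan chain for λ = 4 of length 2:
v_1 = (1, -2, -1, 0)ᵀ
v_2 = (0, 1, 0, 0)ᵀ

Let N = A − (4)·I. We want v_2 with N^2 v_2 = 0 but N^1 v_2 ≠ 0; then v_{j-1} := N · v_j for j = 2, …, 2.

Pick v_2 = (0, 1, 0, 0)ᵀ.
Then v_1 = N · v_2 = (1, -2, -1, 0)ᵀ.

Sanity check: (A − (4)·I) v_1 = (0, 0, 0, 0)ᵀ = 0. ✓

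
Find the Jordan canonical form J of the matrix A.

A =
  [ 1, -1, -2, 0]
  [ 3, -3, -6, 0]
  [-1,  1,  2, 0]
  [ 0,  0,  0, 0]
J_2(0) ⊕ J_1(0) ⊕ J_1(0)

The characteristic polynomial is
  det(x·I − A) = x^4

Eigenvalues and multiplicities (the geometric multiplicity of λ is n − rank(A − λI), which equals the number of Jordan blocks for λ):
  λ = 0: algebraic multiplicity = 4, geometric multiplicity = 3

Determining the block sizes for each eigenvalue:
  λ = 0: 3 blocks summing to 4 forces exactly one block of size 2 and the rest size 1 → block sizes [2, 1, 1]

Assembling the blocks gives a Jordan form
J =
  [0, 1, 0, 0]
  [0, 0, 0, 0]
  [0, 0, 0, 0]
  [0, 0, 0, 0]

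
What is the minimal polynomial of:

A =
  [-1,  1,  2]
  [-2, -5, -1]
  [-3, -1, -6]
x^3 + 12*x^2 + 48*x + 64

The characteristic polynomial is χ_A(x) = (x + 4)^3, so the eigenvalues are known. The minimal polynomial is
  m_A(x) = Π_λ (x − λ)^{k_λ}
where k_λ is the size of the *largest* Jordan block for λ (equivalently, the smallest k with (A − λI)^k v = 0 for every generalised eigenvector v of λ).

  λ = -4: largest Jordan block has size 3, contributing (x + 4)^3

So m_A(x) = (x + 4)^3 = x^3 + 12*x^2 + 48*x + 64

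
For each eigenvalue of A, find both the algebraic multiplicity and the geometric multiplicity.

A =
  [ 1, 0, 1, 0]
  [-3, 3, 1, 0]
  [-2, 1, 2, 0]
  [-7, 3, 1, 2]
λ = 2: alg = 4, geom = 2

Step 1 — factor the characteristic polynomial to read off the algebraic multiplicities:
  χ_A(x) = (x - 2)^4

Step 2 — compute geometric multiplicities via the rank-nullity identity g(λ) = n − rank(A − λI):
  rank(A − (2)·I) = 2, so dim ker(A − (2)·I) = n − 2 = 2

Summary:
  λ = 2: algebraic multiplicity = 4, geometric multiplicity = 2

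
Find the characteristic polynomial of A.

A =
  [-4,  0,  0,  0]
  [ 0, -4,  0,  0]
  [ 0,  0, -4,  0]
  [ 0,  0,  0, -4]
x^4 + 16*x^3 + 96*x^2 + 256*x + 256

Expanding det(x·I − A) (e.g. by cofactor expansion or by noting that A is similar to its Jordan form J, which has the same characteristic polynomial as A) gives
  χ_A(x) = x^4 + 16*x^3 + 96*x^2 + 256*x + 256
which factors as (x + 4)^4. The eigenvalues (with algebraic multiplicities) are λ = -4 with multiplicity 4.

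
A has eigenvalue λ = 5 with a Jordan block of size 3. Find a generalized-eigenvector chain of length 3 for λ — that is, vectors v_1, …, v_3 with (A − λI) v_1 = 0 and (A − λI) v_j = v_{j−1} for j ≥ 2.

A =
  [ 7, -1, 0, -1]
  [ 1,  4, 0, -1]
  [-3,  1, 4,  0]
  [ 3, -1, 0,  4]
A Jordan chain for λ = 5 of length 3:
v_1 = (0, -2, -2, 2)ᵀ
v_2 = (2, 1, -3, 3)ᵀ
v_3 = (1, 0, 0, 0)ᵀ

Let N = A − (5)·I. We want v_3 with N^3 v_3 = 0 but N^2 v_3 ≠ 0; then v_{j-1} := N · v_j for j = 3, …, 2.

Pick v_3 = (1, 0, 0, 0)ᵀ.
Then v_2 = N · v_3 = (2, 1, -3, 3)ᵀ.
Then v_1 = N · v_2 = (0, -2, -2, 2)ᵀ.

Sanity check: (A − (5)·I) v_1 = (0, 0, 0, 0)ᵀ = 0. ✓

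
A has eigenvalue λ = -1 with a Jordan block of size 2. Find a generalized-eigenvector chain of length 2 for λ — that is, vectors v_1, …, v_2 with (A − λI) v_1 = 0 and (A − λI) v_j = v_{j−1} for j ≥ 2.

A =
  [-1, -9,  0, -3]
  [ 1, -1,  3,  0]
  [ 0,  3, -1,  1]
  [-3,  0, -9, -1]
A Jordan chain for λ = -1 of length 2:
v_1 = (0, 1, 0, -3)ᵀ
v_2 = (1, 0, 0, 0)ᵀ

Let N = A − (-1)·I. We want v_2 with N^2 v_2 = 0 but N^1 v_2 ≠ 0; then v_{j-1} := N · v_j for j = 2, …, 2.

Pick v_2 = (1, 0, 0, 0)ᵀ.
Then v_1 = N · v_2 = (0, 1, 0, -3)ᵀ.

Sanity check: (A − (-1)·I) v_1 = (0, 0, 0, 0)ᵀ = 0. ✓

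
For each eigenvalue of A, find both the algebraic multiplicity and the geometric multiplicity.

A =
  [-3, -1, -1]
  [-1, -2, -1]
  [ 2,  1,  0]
λ = -2: alg = 2, geom = 1; λ = -1: alg = 1, geom = 1

Step 1 — factor the characteristic polynomial to read off the algebraic multiplicities:
  χ_A(x) = (x + 1)*(x + 2)^2

Step 2 — compute geometric multiplicities via the rank-nullity identity g(λ) = n − rank(A − λI):
  rank(A − (-2)·I) = 2, so dim ker(A − (-2)·I) = n − 2 = 1
  rank(A − (-1)·I) = 2, so dim ker(A − (-1)·I) = n − 2 = 1

Summary:
  λ = -2: algebraic multiplicity = 2, geometric multiplicity = 1
  λ = -1: algebraic multiplicity = 1, geometric multiplicity = 1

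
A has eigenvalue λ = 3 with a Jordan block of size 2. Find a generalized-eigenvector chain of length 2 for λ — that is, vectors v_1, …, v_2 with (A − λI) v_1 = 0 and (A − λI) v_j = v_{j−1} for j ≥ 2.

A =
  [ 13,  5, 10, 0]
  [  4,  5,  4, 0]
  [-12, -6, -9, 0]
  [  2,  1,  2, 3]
A Jordan chain for λ = 3 of length 2:
v_1 = (10, 4, -12, 2)ᵀ
v_2 = (1, 0, 0, 0)ᵀ

Let N = A − (3)·I. We want v_2 with N^2 v_2 = 0 but N^1 v_2 ≠ 0; then v_{j-1} := N · v_j for j = 2, …, 2.

Pick v_2 = (1, 0, 0, 0)ᵀ.
Then v_1 = N · v_2 = (10, 4, -12, 2)ᵀ.

Sanity check: (A − (3)·I) v_1 = (0, 0, 0, 0)ᵀ = 0. ✓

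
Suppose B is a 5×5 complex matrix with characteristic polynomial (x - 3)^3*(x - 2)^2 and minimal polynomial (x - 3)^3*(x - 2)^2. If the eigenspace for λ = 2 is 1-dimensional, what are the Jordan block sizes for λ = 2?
Block sizes for λ = 2: [2]

Step 1 — from the characteristic polynomial, algebraic multiplicity of λ = 2 is 2. From dim ker(B − (2)·I) = 1, there are exactly 1 Jordan blocks for λ = 2.
Step 2 — from the minimal polynomial, the factor (x − 2)^2 tells us the largest block for λ = 2 has size 2.
Step 3 — with total size 2, 1 blocks, and largest block 2, the block sizes (in nonincreasing order) are [2].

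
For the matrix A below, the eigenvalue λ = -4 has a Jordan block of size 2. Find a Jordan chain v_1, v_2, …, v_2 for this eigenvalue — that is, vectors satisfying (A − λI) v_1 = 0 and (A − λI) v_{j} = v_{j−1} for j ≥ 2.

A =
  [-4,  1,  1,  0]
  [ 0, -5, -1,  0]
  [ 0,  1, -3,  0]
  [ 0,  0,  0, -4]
A Jordan chain for λ = -4 of length 2:
v_1 = (1, -1, 1, 0)ᵀ
v_2 = (0, 1, 0, 0)ᵀ

Let N = A − (-4)·I. We want v_2 with N^2 v_2 = 0 but N^1 v_2 ≠ 0; then v_{j-1} := N · v_j for j = 2, …, 2.

Pick v_2 = (0, 1, 0, 0)ᵀ.
Then v_1 = N · v_2 = (1, -1, 1, 0)ᵀ.

Sanity check: (A − (-4)·I) v_1 = (0, 0, 0, 0)ᵀ = 0. ✓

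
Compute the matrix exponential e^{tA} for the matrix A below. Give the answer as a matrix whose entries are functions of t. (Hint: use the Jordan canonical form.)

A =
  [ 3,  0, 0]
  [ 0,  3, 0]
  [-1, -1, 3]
e^{tA} =
  [exp(3*t), 0, 0]
  [0, exp(3*t), 0]
  [-t*exp(3*t), -t*exp(3*t), exp(3*t)]

Strategy: write A = P · J · P⁻¹ where J is a Jordan canonical form, so e^{tA} = P · e^{tJ} · P⁻¹, and e^{tJ} can be computed block-by-block.

A has Jordan form
J =
  [3, 1, 0]
  [0, 3, 0]
  [0, 0, 3]
(up to reordering of blocks).

Per-block formulas:
  For a 2×2 Jordan block J_2(3): exp(t · J_2(3)) = e^(3t)·(I + t·N), where N is the 2×2 nilpotent shift.
  For a 1×1 block at λ = 3: exp(t · [3]) = [e^(3t)].

After assembling e^{tJ} and conjugating by P, we get:

e^{tA} =
  [exp(3*t), 0, 0]
  [0, exp(3*t), 0]
  [-t*exp(3*t), -t*exp(3*t), exp(3*t)]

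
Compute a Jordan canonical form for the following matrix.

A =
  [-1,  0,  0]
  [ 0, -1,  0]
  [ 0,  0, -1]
J_1(-1) ⊕ J_1(-1) ⊕ J_1(-1)

The characteristic polynomial is
  det(x·I − A) = x^3 + 3*x^2 + 3*x + 1 = (x + 1)^3

Eigenvalues and multiplicities (the geometric multiplicity of λ is n − rank(A − λI), which equals the number of Jordan blocks for λ):
  λ = -1: algebraic multiplicity = 3, geometric multiplicity = 3

Determining the block sizes for each eigenvalue:
  λ = -1: gm = am = 3, so every block has size 1 → block sizes [1, 1, 1]

Assembling the blocks gives a Jordan form
J =
  [-1,  0,  0]
  [ 0, -1,  0]
  [ 0,  0, -1]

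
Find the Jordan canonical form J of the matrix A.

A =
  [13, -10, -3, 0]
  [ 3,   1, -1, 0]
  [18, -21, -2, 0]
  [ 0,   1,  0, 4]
J_3(4) ⊕ J_1(4)

The characteristic polynomial is
  det(x·I − A) = x^4 - 16*x^3 + 96*x^2 - 256*x + 256 = (x - 4)^4

Eigenvalues and multiplicities (the geometric multiplicity of λ is n − rank(A − λI), which equals the number of Jordan blocks for λ):
  λ = 4: algebraic multiplicity = 4, geometric multiplicity = 2

Determining the block sizes for each eigenvalue:
  λ = 4: with am = 4 and gm = 2, the partition is not yet determined (e.g. several partitions of 4 into 2 parts exist). Let N = A − (4)·I. Computing rank(N^1) = 2, rank(N^2) = 1, rank(N^3) = 0; the number of blocks of size ≥ j is rank(N^{j−1}) − rank(N^j), giving [2, 1, 1]. So we have 1 block(s) of size 3, 1 block(s) of size 1 → block sizes [3, 1]

Assembling the blocks gives a Jordan form
J =
  [4, 1, 0, 0]
  [0, 4, 1, 0]
  [0, 0, 4, 0]
  [0, 0, 0, 4]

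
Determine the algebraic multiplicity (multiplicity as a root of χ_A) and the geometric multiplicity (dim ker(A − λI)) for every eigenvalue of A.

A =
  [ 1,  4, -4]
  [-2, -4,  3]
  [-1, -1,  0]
λ = -1: alg = 3, geom = 1

Step 1 — factor the characteristic polynomial to read off the algebraic multiplicities:
  χ_A(x) = (x + 1)^3

Step 2 — compute geometric multiplicities via the rank-nullity identity g(λ) = n − rank(A − λI):
  rank(A − (-1)·I) = 2, so dim ker(A − (-1)·I) = n − 2 = 1

Summary:
  λ = -1: algebraic multiplicity = 3, geometric multiplicity = 1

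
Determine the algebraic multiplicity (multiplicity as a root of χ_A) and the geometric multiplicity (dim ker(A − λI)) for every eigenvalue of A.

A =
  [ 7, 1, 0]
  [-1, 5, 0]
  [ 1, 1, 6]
λ = 6: alg = 3, geom = 2

Step 1 — factor the characteristic polynomial to read off the algebraic multiplicities:
  χ_A(x) = (x - 6)^3

Step 2 — compute geometric multiplicities via the rank-nullity identity g(λ) = n − rank(A − λI):
  rank(A − (6)·I) = 1, so dim ker(A − (6)·I) = n − 1 = 2

Summary:
  λ = 6: algebraic multiplicity = 3, geometric multiplicity = 2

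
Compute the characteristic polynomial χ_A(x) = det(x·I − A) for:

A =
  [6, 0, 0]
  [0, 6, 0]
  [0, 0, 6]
x^3 - 18*x^2 + 108*x - 216

Expanding det(x·I − A) (e.g. by cofactor expansion or by noting that A is similar to its Jordan form J, which has the same characteristic polynomial as A) gives
  χ_A(x) = x^3 - 18*x^2 + 108*x - 216
which factors as (x - 6)^3. The eigenvalues (with algebraic multiplicities) are λ = 6 with multiplicity 3.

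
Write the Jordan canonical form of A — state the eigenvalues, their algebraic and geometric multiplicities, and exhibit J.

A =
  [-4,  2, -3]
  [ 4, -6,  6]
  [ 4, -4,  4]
J_2(-2) ⊕ J_1(-2)

The characteristic polynomial is
  det(x·I − A) = x^3 + 6*x^2 + 12*x + 8 = (x + 2)^3

Eigenvalues and multiplicities (the geometric multiplicity of λ is n − rank(A − λI), which equals the number of Jordan blocks for λ):
  λ = -2: algebraic multiplicity = 3, geometric multiplicity = 2

Determining the block sizes for each eigenvalue:
  λ = -2: 2 blocks summing to 3 forces exactly one block of size 2 and the rest size 1 → block sizes [2, 1]

Assembling the blocks gives a Jordan form
J =
  [-2,  1,  0]
  [ 0, -2,  0]
  [ 0,  0, -2]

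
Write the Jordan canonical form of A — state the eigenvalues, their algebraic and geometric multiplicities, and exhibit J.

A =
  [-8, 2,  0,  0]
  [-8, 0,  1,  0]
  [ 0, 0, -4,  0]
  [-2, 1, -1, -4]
J_3(-4) ⊕ J_1(-4)

The characteristic polynomial is
  det(x·I − A) = x^4 + 16*x^3 + 96*x^2 + 256*x + 256 = (x + 4)^4

Eigenvalues and multiplicities (the geometric multiplicity of λ is n − rank(A − λI), which equals the number of Jordan blocks for λ):
  λ = -4: algebraic multiplicity = 4, geometric multiplicity = 2

Determining the block sizes for each eigenvalue:
  λ = -4: with am = 4 and gm = 2, the partition is not yet determined (e.g. several partitions of 4 into 2 parts exist). Let N = A − (-4)·I. Computing rank(N^1) = 2, rank(N^2) = 1, rank(N^3) = 0; the number of blocks of size ≥ j is rank(N^{j−1}) − rank(N^j), giving [2, 1, 1]. So we have 1 block(s) of size 3, 1 block(s) of size 1 → block sizes [3, 1]

Assembling the blocks gives a Jordan form
J =
  [-4,  1,  0,  0]
  [ 0, -4,  1,  0]
  [ 0,  0, -4,  0]
  [ 0,  0,  0, -4]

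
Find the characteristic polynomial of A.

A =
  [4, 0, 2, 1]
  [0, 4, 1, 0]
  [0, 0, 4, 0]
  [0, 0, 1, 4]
x^4 - 16*x^3 + 96*x^2 - 256*x + 256

Expanding det(x·I − A) (e.g. by cofactor expansion or by noting that A is similar to its Jordan form J, which has the same characteristic polynomial as A) gives
  χ_A(x) = x^4 - 16*x^3 + 96*x^2 - 256*x + 256
which factors as (x - 4)^4. The eigenvalues (with algebraic multiplicities) are λ = 4 with multiplicity 4.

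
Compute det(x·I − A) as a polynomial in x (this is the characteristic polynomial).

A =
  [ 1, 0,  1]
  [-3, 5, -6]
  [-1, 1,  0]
x^3 - 6*x^2 + 12*x - 8

Expanding det(x·I − A) (e.g. by cofactor expansion or by noting that A is similar to its Jordan form J, which has the same characteristic polynomial as A) gives
  χ_A(x) = x^3 - 6*x^2 + 12*x - 8
which factors as (x - 2)^3. The eigenvalues (with algebraic multiplicities) are λ = 2 with multiplicity 3.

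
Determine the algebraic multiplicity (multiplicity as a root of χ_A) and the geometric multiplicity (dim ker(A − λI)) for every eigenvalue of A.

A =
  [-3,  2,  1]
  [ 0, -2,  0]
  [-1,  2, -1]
λ = -2: alg = 3, geom = 2

Step 1 — factor the characteristic polynomial to read off the algebraic multiplicities:
  χ_A(x) = (x + 2)^3

Step 2 — compute geometric multiplicities via the rank-nullity identity g(λ) = n − rank(A − λI):
  rank(A − (-2)·I) = 1, so dim ker(A − (-2)·I) = n − 1 = 2

Summary:
  λ = -2: algebraic multiplicity = 3, geometric multiplicity = 2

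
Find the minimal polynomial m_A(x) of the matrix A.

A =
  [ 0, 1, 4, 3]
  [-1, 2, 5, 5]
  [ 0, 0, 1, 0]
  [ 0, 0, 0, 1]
x^3 - 3*x^2 + 3*x - 1

The characteristic polynomial is χ_A(x) = (x - 1)^4, so the eigenvalues are known. The minimal polynomial is
  m_A(x) = Π_λ (x − λ)^{k_λ}
where k_λ is the size of the *largest* Jordan block for λ (equivalently, the smallest k with (A − λI)^k v = 0 for every generalised eigenvector v of λ).

  λ = 1: largest Jordan block has size 3, contributing (x − 1)^3

So m_A(x) = (x - 1)^3 = x^3 - 3*x^2 + 3*x - 1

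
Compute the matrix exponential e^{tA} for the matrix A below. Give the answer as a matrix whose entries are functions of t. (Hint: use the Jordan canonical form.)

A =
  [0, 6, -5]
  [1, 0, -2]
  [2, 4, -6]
e^{tA} =
  [2*t*exp(-2*t) + exp(-2*t), 2*t^2*exp(-2*t) + 6*t*exp(-2*t), -t^2*exp(-2*t) - 5*t*exp(-2*t)]
  [t*exp(-2*t), t^2*exp(-2*t) + 2*t*exp(-2*t) + exp(-2*t), -t^2*exp(-2*t)/2 - 2*t*exp(-2*t)]
  [2*t*exp(-2*t), 2*t^2*exp(-2*t) + 4*t*exp(-2*t), -t^2*exp(-2*t) - 4*t*exp(-2*t) + exp(-2*t)]

Strategy: write A = P · J · P⁻¹ where J is a Jordan canonical form, so e^{tA} = P · e^{tJ} · P⁻¹, and e^{tJ} can be computed block-by-block.

A has Jordan form
J =
  [-2,  1,  0]
  [ 0, -2,  1]
  [ 0,  0, -2]
(up to reordering of blocks).

Per-block formulas:
  For a 3×3 Jordan block J_3(-2): exp(t · J_3(-2)) = e^(-2t)·(I + t·N + (t^2/2)·N^2), where N is the 3×3 nilpotent shift.

After assembling e^{tJ} and conjugating by P, we get:

e^{tA} =
  [2*t*exp(-2*t) + exp(-2*t), 2*t^2*exp(-2*t) + 6*t*exp(-2*t), -t^2*exp(-2*t) - 5*t*exp(-2*t)]
  [t*exp(-2*t), t^2*exp(-2*t) + 2*t*exp(-2*t) + exp(-2*t), -t^2*exp(-2*t)/2 - 2*t*exp(-2*t)]
  [2*t*exp(-2*t), 2*t^2*exp(-2*t) + 4*t*exp(-2*t), -t^2*exp(-2*t) - 4*t*exp(-2*t) + exp(-2*t)]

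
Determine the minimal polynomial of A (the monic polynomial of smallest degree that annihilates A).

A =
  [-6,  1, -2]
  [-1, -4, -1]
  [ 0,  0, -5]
x^3 + 15*x^2 + 75*x + 125

The characteristic polynomial is χ_A(x) = (x + 5)^3, so the eigenvalues are known. The minimal polynomial is
  m_A(x) = Π_λ (x − λ)^{k_λ}
where k_λ is the size of the *largest* Jordan block for λ (equivalently, the smallest k with (A − λI)^k v = 0 for every generalised eigenvector v of λ).

  λ = -5: largest Jordan block has size 3, contributing (x + 5)^3

So m_A(x) = (x + 5)^3 = x^3 + 15*x^2 + 75*x + 125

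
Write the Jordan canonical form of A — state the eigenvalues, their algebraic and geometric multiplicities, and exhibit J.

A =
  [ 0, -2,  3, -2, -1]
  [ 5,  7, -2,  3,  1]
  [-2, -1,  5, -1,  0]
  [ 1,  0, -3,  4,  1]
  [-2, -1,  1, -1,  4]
J_3(4) ⊕ J_2(4)

The characteristic polynomial is
  det(x·I − A) = x^5 - 20*x^4 + 160*x^3 - 640*x^2 + 1280*x - 1024 = (x - 4)^5

Eigenvalues and multiplicities (the geometric multiplicity of λ is n − rank(A − λI), which equals the number of Jordan blocks for λ):
  λ = 4: algebraic multiplicity = 5, geometric multiplicity = 2

Determining the block sizes for each eigenvalue:
  λ = 4: with am = 5 and gm = 2, the partition is not yet determined (e.g. several partitions of 5 into 2 parts exist). Let N = A − (4)·I. Computing rank(N^1) = 3, rank(N^2) = 1, rank(N^3) = 0; the number of blocks of size ≥ j is rank(N^{j−1}) − rank(N^j), giving [2, 2, 1]. So we have 1 block(s) of size 3, 1 block(s) of size 2 → block sizes [3, 2]

Assembling the blocks gives a Jordan form
J =
  [4, 1, 0, 0, 0]
  [0, 4, 1, 0, 0]
  [0, 0, 4, 0, 0]
  [0, 0, 0, 4, 1]
  [0, 0, 0, 0, 4]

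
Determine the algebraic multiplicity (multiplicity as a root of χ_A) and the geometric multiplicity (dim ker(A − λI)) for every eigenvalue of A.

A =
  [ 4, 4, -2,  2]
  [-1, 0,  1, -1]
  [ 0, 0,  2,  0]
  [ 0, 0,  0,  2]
λ = 2: alg = 4, geom = 3

Step 1 — factor the characteristic polynomial to read off the algebraic multiplicities:
  χ_A(x) = (x - 2)^4

Step 2 — compute geometric multiplicities via the rank-nullity identity g(λ) = n − rank(A − λI):
  rank(A − (2)·I) = 1, so dim ker(A − (2)·I) = n − 1 = 3

Summary:
  λ = 2: algebraic multiplicity = 4, geometric multiplicity = 3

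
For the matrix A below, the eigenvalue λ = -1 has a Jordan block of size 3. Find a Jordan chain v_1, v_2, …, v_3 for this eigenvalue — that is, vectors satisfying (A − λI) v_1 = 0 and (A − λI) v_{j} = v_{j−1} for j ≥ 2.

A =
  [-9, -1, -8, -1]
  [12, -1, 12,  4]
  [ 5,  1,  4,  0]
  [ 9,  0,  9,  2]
A Jordan chain for λ = -1 of length 3:
v_1 = (3, 0, -3, 0)ᵀ
v_2 = (-8, 12, 5, 9)ᵀ
v_3 = (1, 0, 0, 0)ᵀ

Let N = A − (-1)·I. We want v_3 with N^3 v_3 = 0 but N^2 v_3 ≠ 0; then v_{j-1} := N · v_j for j = 3, …, 2.

Pick v_3 = (1, 0, 0, 0)ᵀ.
Then v_2 = N · v_3 = (-8, 12, 5, 9)ᵀ.
Then v_1 = N · v_2 = (3, 0, -3, 0)ᵀ.

Sanity check: (A − (-1)·I) v_1 = (0, 0, 0, 0)ᵀ = 0. ✓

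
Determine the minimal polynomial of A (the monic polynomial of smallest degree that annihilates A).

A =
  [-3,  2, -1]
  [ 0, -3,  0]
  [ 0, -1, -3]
x^3 + 9*x^2 + 27*x + 27

The characteristic polynomial is χ_A(x) = (x + 3)^3, so the eigenvalues are known. The minimal polynomial is
  m_A(x) = Π_λ (x − λ)^{k_λ}
where k_λ is the size of the *largest* Jordan block for λ (equivalently, the smallest k with (A − λI)^k v = 0 for every generalised eigenvector v of λ).

  λ = -3: largest Jordan block has size 3, contributing (x + 3)^3

So m_A(x) = (x + 3)^3 = x^3 + 9*x^2 + 27*x + 27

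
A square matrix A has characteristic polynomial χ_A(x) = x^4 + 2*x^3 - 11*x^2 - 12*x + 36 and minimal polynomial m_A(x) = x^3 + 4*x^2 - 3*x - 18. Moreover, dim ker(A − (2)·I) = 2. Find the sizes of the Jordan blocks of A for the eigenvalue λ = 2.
Block sizes for λ = 2: [1, 1]

Step 1 — from the characteristic polynomial, algebraic multiplicity of λ = 2 is 2. From dim ker(A − (2)·I) = 2, there are exactly 2 Jordan blocks for λ = 2.
Step 2 — from the minimal polynomial, the factor (x − 2) tells us the largest block for λ = 2 has size 1.
Step 3 — with total size 2, 2 blocks, and largest block 1, the block sizes (in nonincreasing order) are [1, 1].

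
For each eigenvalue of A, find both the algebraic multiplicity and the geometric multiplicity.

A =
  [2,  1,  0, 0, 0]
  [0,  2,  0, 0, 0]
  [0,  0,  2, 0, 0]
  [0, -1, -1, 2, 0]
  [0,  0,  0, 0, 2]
λ = 2: alg = 5, geom = 3

Step 1 — factor the characteristic polynomial to read off the algebraic multiplicities:
  χ_A(x) = (x - 2)^5

Step 2 — compute geometric multiplicities via the rank-nullity identity g(λ) = n − rank(A − λI):
  rank(A − (2)·I) = 2, so dim ker(A − (2)·I) = n − 2 = 3

Summary:
  λ = 2: algebraic multiplicity = 5, geometric multiplicity = 3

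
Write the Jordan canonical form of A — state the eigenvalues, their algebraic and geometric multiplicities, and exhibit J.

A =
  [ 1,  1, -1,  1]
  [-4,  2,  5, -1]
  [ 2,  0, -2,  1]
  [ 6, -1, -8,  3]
J_3(1) ⊕ J_1(1)

The characteristic polynomial is
  det(x·I − A) = x^4 - 4*x^3 + 6*x^2 - 4*x + 1 = (x - 1)^4

Eigenvalues and multiplicities (the geometric multiplicity of λ is n − rank(A − λI), which equals the number of Jordan blocks for λ):
  λ = 1: algebraic multiplicity = 4, geometric multiplicity = 2

Determining the block sizes for each eigenvalue:
  λ = 1: with am = 4 and gm = 2, the partition is not yet determined (e.g. several partitions of 4 into 2 parts exist). Let N = A − (1)·I. Computing rank(N^1) = 2, rank(N^2) = 1, rank(N^3) = 0; the number of blocks of size ≥ j is rank(N^{j−1}) − rank(N^j), giving [2, 1, 1]. So we have 1 block(s) of size 3, 1 block(s) of size 1 → block sizes [3, 1]

Assembling the blocks gives a Jordan form
J =
  [1, 1, 0, 0]
  [0, 1, 1, 0]
  [0, 0, 1, 0]
  [0, 0, 0, 1]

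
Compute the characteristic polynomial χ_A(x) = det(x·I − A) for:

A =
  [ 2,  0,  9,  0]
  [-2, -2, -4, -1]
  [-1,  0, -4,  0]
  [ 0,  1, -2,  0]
x^4 + 4*x^3 + 6*x^2 + 4*x + 1

Expanding det(x·I − A) (e.g. by cofactor expansion or by noting that A is similar to its Jordan form J, which has the same characteristic polynomial as A) gives
  χ_A(x) = x^4 + 4*x^3 + 6*x^2 + 4*x + 1
which factors as (x + 1)^4. The eigenvalues (with algebraic multiplicities) are λ = -1 with multiplicity 4.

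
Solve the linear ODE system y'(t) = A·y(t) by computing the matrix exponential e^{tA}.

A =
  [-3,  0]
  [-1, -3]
e^{tA} =
  [exp(-3*t), 0]
  [-t*exp(-3*t), exp(-3*t)]

Strategy: write A = P · J · P⁻¹ where J is a Jordan canonical form, so e^{tA} = P · e^{tJ} · P⁻¹, and e^{tJ} can be computed block-by-block.

A has Jordan form
J =
  [-3,  1]
  [ 0, -3]
(up to reordering of blocks).

Per-block formulas:
  For a 2×2 Jordan block J_2(-3): exp(t · J_2(-3)) = e^(-3t)·(I + t·N), where N is the 2×2 nilpotent shift.

After assembling e^{tJ} and conjugating by P, we get:

e^{tA} =
  [exp(-3*t), 0]
  [-t*exp(-3*t), exp(-3*t)]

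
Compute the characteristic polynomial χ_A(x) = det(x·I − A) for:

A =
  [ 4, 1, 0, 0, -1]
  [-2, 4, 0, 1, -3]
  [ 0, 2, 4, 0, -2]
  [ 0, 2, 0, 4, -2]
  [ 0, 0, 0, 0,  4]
x^5 - 20*x^4 + 160*x^3 - 640*x^2 + 1280*x - 1024

Expanding det(x·I − A) (e.g. by cofactor expansion or by noting that A is similar to its Jordan form J, which has the same characteristic polynomial as A) gives
  χ_A(x) = x^5 - 20*x^4 + 160*x^3 - 640*x^2 + 1280*x - 1024
which factors as (x - 4)^5. The eigenvalues (with algebraic multiplicities) are λ = 4 with multiplicity 5.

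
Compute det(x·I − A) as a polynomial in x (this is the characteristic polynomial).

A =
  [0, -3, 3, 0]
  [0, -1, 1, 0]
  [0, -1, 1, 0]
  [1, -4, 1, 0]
x^4

Expanding det(x·I − A) (e.g. by cofactor expansion or by noting that A is similar to its Jordan form J, which has the same characteristic polynomial as A) gives
  χ_A(x) = x^4
which factors as x^4. The eigenvalues (with algebraic multiplicities) are λ = 0 with multiplicity 4.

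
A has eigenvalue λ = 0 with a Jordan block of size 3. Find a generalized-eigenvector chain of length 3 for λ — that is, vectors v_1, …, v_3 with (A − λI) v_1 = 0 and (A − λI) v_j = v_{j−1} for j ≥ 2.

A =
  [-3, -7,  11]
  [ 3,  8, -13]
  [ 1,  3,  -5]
A Jordan chain for λ = 0 of length 3:
v_1 = (-1, 2, 1)ᵀ
v_2 = (-3, 3, 1)ᵀ
v_3 = (1, 0, 0)ᵀ

Let N = A − (0)·I. We want v_3 with N^3 v_3 = 0 but N^2 v_3 ≠ 0; then v_{j-1} := N · v_j for j = 3, …, 2.

Pick v_3 = (1, 0, 0)ᵀ.
Then v_2 = N · v_3 = (-3, 3, 1)ᵀ.
Then v_1 = N · v_2 = (-1, 2, 1)ᵀ.

Sanity check: (A − (0)·I) v_1 = (0, 0, 0)ᵀ = 0. ✓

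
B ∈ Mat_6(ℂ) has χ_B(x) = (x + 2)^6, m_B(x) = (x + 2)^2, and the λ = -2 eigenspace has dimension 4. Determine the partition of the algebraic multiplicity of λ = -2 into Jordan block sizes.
Block sizes for λ = -2: [2, 2, 1, 1]

Step 1 — from the characteristic polynomial, algebraic multiplicity of λ = -2 is 6. From dim ker(B − (-2)·I) = 4, there are exactly 4 Jordan blocks for λ = -2.
Step 2 — from the minimal polynomial, the factor (x + 2)^2 tells us the largest block for λ = -2 has size 2.
Step 3 — with total size 6, 4 blocks, and largest block 2, the block sizes (in nonincreasing order) are [2, 2, 1, 1].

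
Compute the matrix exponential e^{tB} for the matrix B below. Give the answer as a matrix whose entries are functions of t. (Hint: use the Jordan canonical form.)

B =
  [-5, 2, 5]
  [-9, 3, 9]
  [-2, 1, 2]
e^{tB} =
  [-3*t^2/2 - 5*t + 1, t^2/2 + 2*t, 3*t^2/2 + 5*t]
  [-9*t, 3*t + 1, 9*t]
  [-3*t^2/2 - 2*t, t^2/2 + t, 3*t^2/2 + 2*t + 1]

Strategy: write B = P · J · P⁻¹ where J is a Jordan canonical form, so e^{tB} = P · e^{tJ} · P⁻¹, and e^{tJ} can be computed block-by-block.

B has Jordan form
J =
  [0, 1, 0]
  [0, 0, 1]
  [0, 0, 0]
(up to reordering of blocks).

Per-block formulas:
  For a 3×3 Jordan block J_3(0): exp(t · J_3(0)) = e^(0t)·(I + t·N + (t^2/2)·N^2), where N is the 3×3 nilpotent shift.

After assembling e^{tJ} and conjugating by P, we get:

e^{tB} =
  [-3*t^2/2 - 5*t + 1, t^2/2 + 2*t, 3*t^2/2 + 5*t]
  [-9*t, 3*t + 1, 9*t]
  [-3*t^2/2 - 2*t, t^2/2 + t, 3*t^2/2 + 2*t + 1]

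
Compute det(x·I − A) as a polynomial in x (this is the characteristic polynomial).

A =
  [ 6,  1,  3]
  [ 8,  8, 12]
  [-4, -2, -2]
x^3 - 12*x^2 + 48*x - 64

Expanding det(x·I − A) (e.g. by cofactor expansion or by noting that A is similar to its Jordan form J, which has the same characteristic polynomial as A) gives
  χ_A(x) = x^3 - 12*x^2 + 48*x - 64
which factors as (x - 4)^3. The eigenvalues (with algebraic multiplicities) are λ = 4 with multiplicity 3.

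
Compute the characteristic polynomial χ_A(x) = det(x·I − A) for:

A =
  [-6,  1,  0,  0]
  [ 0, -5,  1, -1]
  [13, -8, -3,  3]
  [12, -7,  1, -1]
x^4 + 15*x^3 + 75*x^2 + 125*x

Expanding det(x·I − A) (e.g. by cofactor expansion or by noting that A is similar to its Jordan form J, which has the same characteristic polynomial as A) gives
  χ_A(x) = x^4 + 15*x^3 + 75*x^2 + 125*x
which factors as x*(x + 5)^3. The eigenvalues (with algebraic multiplicities) are λ = -5 with multiplicity 3, λ = 0 with multiplicity 1.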